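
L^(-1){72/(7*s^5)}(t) 3*t^4/7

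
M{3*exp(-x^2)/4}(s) 3*gamma(s/2)/8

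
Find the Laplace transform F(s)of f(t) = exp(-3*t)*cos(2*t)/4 (s + 3)/(4*((s + 3)^2 + 4))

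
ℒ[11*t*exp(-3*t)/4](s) 11/(4*(s + 3)^2)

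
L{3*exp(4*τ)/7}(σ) 3/(7*(σ - 4))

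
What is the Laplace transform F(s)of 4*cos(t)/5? 4*s/(5*(s^2 + 1))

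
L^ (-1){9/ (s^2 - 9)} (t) 3*sinh (3*t)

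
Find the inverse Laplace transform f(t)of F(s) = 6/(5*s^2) 6*t/5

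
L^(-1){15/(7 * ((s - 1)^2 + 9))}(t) 5 * exp(t) * sin(3 * t)/7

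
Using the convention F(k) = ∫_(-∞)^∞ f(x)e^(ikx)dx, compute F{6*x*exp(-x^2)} 3*I*sqrt(pi)*k*exp(-k^2/4)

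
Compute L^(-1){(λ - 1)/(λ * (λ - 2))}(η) exp(η) * cosh(η)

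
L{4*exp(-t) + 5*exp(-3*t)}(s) 4/(s + 1) + 5/(s + 3)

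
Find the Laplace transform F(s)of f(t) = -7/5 -7/(5 * s)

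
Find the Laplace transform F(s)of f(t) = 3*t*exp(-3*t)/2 3/(2*(s + 3)^2)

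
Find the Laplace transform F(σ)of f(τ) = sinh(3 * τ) 3/(σ^2 - 9)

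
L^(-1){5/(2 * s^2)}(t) 5 * t/2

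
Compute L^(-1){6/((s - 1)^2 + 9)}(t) 2 * exp(t) * sin(3 * t)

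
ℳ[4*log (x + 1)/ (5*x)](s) -4*pi*csc (pi*s)/ (5*s - 5)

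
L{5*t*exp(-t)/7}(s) 5/(7*(s + 1)^2)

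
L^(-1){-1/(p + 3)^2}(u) -u*exp(-3*u)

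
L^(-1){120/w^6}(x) x^5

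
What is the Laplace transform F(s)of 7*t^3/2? 21/s^4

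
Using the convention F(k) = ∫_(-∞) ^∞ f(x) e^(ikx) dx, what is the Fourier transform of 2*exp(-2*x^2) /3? sqrt(2)*sqrt(pi)*exp(-k^2/8) /3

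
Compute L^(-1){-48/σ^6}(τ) -2 * τ^5/5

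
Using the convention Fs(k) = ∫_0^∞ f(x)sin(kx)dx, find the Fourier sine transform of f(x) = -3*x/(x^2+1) -3*pi*exp(-k)/2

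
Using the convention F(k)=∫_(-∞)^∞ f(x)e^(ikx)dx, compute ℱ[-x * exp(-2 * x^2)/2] -sqrt(2) * I * sqrt(pi) * k * exp(-k^2/8)/16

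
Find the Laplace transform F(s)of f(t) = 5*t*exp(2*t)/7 5/(7*(s - 2)^2)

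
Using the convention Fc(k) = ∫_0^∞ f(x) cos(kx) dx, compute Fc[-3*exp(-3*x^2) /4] -sqrt(3)*sqrt(pi)*exp(-k^2/12) /8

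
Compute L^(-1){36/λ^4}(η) 6 * η^3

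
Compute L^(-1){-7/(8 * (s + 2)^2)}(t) -7 * t * exp(-2 * t)/8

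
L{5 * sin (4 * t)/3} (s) 20/ (3 * (s^2+16))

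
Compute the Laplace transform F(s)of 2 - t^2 2/s - 2/s^3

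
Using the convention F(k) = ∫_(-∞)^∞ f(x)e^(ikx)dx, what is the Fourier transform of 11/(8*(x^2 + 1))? 11*pi*exp(-Abs(k))/8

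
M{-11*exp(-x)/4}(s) -11*gamma(s)/4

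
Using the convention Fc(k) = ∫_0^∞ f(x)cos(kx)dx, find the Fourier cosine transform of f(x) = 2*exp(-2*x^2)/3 sqrt(2)*sqrt(pi)*exp(-k^2/8)/6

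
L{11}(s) 11/s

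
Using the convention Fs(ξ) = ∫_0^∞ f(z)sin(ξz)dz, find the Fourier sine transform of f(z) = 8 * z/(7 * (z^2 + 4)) 4 * pi * exp(-2 * ξ)/7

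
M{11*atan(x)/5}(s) -11*pi*sec(pi*s/2)/(10*s)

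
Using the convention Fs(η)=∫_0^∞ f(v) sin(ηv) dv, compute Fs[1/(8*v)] pi/16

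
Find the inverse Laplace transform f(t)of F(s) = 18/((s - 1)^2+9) 6*exp(t)*sin(3*t)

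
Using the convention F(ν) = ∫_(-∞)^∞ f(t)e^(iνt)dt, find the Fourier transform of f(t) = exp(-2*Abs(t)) 4/(ν^2 + 4)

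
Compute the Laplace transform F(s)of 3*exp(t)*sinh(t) 3/(s*(s - 2))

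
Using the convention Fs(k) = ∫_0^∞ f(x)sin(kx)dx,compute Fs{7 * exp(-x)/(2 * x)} 7 * atan(k)/2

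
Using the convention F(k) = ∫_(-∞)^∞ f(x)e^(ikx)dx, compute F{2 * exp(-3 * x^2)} 2 * sqrt(3) * sqrt(pi) * exp(-k^2/12)/3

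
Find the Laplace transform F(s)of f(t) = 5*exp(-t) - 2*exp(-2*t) 5/(s + 1) - 2/(s + 2)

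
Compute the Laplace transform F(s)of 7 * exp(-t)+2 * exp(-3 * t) 7/(s+1)+2/(s+3)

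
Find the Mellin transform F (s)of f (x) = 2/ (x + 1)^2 -2 * pi * (s - 1)/sin (pi * s)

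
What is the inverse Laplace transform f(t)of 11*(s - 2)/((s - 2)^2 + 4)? 11*exp(2*t)*cos(2*t)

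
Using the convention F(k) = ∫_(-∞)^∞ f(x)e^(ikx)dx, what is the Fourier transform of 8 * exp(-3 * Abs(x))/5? 48/(5 * (k^2 + 9))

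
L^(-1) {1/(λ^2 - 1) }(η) sinh(η) 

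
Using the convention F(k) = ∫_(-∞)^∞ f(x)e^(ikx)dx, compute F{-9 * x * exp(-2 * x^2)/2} -9 * sqrt(2) * I * sqrt(pi) * k * exp(-k^2/8)/16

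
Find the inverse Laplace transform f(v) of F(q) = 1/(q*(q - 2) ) exp(v)*sinh(v) 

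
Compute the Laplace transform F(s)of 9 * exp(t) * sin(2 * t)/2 9/((s - 1)^2 + 4)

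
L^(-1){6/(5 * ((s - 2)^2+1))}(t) 6 * exp(2 * t) * sin(t)/5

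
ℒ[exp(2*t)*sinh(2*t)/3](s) 2/(3*s*(s - 4))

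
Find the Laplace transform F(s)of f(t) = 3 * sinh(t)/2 3/(2 * (s^2 - 1))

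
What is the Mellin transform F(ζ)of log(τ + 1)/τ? -pi*csc(pi*ζ)/(ζ - 1)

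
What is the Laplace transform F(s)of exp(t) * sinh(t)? 1/(s * (s - 2))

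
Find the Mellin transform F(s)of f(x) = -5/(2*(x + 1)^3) -5*pi*(s - 2)*(s - 1)/(4*sin(pi*s))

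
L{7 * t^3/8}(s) 21/(4 * s^4)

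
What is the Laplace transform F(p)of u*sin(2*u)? 4*p/(p^2 + 4)^2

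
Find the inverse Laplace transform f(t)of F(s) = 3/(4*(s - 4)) 3*exp(4*t)/4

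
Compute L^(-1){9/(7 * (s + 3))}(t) 9 * exp(-3 * t)/7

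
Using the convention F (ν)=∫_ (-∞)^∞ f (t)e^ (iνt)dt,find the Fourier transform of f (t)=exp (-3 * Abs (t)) 6/ (ν^2 + 9)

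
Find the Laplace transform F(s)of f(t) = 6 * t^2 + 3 12/s^3 + 3/s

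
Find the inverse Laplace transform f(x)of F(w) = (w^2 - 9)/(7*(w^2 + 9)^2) x*cos(3*x)/7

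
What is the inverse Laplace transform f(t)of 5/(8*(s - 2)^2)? 5*t*exp(2*t)/8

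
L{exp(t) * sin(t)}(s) 1/((s - 1)^2 + 1)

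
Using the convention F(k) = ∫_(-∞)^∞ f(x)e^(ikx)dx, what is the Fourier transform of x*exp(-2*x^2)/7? sqrt(2)*I*sqrt(pi)*k*exp(-k^2/8)/56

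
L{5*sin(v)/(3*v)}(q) 5*atan(1/q)/3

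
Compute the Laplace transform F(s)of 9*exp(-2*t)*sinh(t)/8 9/(8*((s + 2)^2-1))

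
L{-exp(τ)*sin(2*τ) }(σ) -2/((σ - 1) ^2 + 4) 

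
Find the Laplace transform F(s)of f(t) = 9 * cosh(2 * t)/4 9 * s/(4 * (s^2 - 4))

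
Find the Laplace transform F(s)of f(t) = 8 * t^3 48/s^4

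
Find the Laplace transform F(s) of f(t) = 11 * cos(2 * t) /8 11 * s/(8 * (s^2 + 4) ) 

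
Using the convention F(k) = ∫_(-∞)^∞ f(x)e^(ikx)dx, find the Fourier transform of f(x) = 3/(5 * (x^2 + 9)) pi * exp(-3 * Abs(k))/5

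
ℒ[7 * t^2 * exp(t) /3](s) 14/(3 * (s - 1) ^3) 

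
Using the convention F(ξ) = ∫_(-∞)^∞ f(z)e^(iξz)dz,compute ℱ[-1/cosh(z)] -pi/cosh(pi*ξ/2)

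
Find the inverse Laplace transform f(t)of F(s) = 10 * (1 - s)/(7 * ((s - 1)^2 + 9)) -10 * exp(t) * cos(3 * t)/7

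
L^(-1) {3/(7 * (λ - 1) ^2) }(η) 3 * η * exp(η) /7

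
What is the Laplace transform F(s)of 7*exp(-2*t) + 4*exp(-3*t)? 7/(s + 2) + 4/(s + 3)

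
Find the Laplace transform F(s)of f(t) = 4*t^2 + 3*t 3/s^2 + 8/s^3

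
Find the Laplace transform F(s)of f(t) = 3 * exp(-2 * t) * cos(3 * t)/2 3 * (s + 2)/(2 * ((s + 2)^2 + 9))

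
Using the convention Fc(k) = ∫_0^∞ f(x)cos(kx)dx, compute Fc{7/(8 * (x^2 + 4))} 7 * pi * exp(-2 * k)/32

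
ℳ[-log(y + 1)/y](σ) pi * csc(pi * σ)/(σ - 1)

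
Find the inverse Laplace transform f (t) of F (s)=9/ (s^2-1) 9*sinh (t) 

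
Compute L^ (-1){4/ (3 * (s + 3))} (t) 4 * exp (-3 * t)/3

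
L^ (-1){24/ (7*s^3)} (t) 12*t^2/7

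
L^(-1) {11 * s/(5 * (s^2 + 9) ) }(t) 11 * cos(3 * t) /5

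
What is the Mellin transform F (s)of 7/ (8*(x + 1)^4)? 7*gamma (s)*gamma (4 - s)/48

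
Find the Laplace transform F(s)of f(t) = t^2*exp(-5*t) 2/(s + 5)^3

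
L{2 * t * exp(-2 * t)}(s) 2/(s + 2)^2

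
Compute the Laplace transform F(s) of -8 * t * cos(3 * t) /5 8 * (9 - s^2) /(5 * (s^2+9) ^2) 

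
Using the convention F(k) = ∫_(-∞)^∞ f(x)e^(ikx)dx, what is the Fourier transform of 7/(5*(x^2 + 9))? 7*pi*exp(-3*Abs(k))/15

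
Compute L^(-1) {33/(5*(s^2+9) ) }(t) 11*sin(3*t) /5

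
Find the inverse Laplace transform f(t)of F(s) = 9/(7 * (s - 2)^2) 9 * t * exp(2 * t)/7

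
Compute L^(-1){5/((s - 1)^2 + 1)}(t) 5 * exp(t) * sin(t)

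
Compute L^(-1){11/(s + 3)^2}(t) 11 * t * exp(-3 * t)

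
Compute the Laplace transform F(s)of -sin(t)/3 -1/(3 * s^2+3)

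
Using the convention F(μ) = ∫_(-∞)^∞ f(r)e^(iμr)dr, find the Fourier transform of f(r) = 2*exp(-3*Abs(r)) 12/(μ^2 + 9)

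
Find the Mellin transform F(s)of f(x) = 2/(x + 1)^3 gamma(s) * gamma(3 - s)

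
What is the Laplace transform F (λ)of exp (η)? 1/ (λ - 1)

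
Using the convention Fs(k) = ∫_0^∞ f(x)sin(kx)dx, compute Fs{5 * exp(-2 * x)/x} 5 * atan(k/2)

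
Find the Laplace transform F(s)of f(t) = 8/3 8/(3*s)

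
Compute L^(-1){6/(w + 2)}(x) 6*exp(-2*x)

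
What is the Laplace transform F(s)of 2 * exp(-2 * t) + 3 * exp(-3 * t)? 2/(s + 2) + 3/(s + 3)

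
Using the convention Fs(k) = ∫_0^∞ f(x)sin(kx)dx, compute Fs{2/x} pi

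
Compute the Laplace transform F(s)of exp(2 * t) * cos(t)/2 (s - 2)/(2 * ((s - 2)^2+1))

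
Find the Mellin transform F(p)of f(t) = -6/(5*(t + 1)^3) -3*pi*(p - 2)*(p - 1)/(5*sin(pi*p))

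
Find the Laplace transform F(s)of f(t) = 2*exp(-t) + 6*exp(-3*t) 6/(s + 3) + 2/(s + 1)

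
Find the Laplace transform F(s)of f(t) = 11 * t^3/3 22/s^4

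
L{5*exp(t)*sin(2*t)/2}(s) 5/((s - 1)^2 + 4)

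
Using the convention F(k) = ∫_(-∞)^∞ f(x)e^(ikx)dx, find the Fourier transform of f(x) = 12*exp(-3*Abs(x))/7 72/(7*(k^2 + 9))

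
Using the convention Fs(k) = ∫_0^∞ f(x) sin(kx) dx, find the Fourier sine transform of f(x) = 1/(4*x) pi/8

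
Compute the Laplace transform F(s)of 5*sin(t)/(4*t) 5*atan(1/s)/4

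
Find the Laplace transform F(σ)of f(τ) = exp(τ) 1/(σ - 1)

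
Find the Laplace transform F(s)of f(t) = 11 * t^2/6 11/(3 * s^3)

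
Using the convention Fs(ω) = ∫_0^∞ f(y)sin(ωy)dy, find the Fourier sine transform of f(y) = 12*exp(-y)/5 12*ω/(5*(ω^2 + 1))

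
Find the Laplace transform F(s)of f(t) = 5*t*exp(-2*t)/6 5/(6*(s + 2)^2)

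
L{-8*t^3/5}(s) -48/(5*s^4)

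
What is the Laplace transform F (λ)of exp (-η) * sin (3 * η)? 3/ ( (λ + 1)^2 + 9)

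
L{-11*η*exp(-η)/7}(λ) -11/(7*(λ+1)^2)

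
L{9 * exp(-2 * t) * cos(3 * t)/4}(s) 9 * (s+2)/(4 * ((s+2)^2+9))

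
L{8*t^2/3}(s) 16/(3*s^3)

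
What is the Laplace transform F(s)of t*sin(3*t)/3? 2*s/(s^2 + 9)^2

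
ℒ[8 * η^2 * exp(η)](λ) 16/(λ - 1)^3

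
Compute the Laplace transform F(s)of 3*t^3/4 9/(2*s^4)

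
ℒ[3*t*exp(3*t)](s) 3/(s - 3)^2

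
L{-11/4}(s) -11/(4*s)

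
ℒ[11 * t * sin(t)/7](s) 22 * s/(7 * (s^2+1)^2)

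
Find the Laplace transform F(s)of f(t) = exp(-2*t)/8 1/(8*(s + 2))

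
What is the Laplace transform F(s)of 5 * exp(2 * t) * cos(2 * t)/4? 5 * (s - 2)/(4 * ((s - 2)^2 + 4))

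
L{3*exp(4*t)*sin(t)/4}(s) 3/(4*((s - 4)^2+1))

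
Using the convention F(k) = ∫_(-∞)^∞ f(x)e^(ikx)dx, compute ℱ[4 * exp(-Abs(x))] 8/(k^2 + 1)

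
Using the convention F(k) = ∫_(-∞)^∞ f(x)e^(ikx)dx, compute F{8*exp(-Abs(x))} 16/(k^2 + 1)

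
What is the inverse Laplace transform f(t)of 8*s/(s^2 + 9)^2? 4*t*sin(3*t)/3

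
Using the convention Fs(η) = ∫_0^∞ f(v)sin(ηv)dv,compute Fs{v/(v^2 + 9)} pi*exp(-3*η)/2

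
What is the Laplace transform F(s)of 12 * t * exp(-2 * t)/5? 12/(5 * (s + 2)^2)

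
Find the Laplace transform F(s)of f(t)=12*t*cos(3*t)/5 12*(s^2 - 9)/(5*(s^2 + 9)^2)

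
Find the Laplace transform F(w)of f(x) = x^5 120/w^6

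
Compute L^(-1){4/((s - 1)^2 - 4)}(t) 2*exp(t)*sinh(2*t)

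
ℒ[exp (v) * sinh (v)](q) 1/ (q * (q - 2))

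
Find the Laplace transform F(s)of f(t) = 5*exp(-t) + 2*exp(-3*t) 2/(s + 3) + 5/(s + 1)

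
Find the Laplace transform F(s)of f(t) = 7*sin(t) 7/(s^2 + 1)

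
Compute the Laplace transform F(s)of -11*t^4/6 -44/s^5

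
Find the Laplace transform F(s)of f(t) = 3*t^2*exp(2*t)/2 3/(s - 2)^3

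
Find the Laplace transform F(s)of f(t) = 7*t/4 7/(4*s^2)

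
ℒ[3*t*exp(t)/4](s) 3/(4*(s - 1)^2)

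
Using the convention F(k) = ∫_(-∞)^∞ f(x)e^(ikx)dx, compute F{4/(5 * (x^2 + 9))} 4 * pi * exp(-3 * Abs(k))/15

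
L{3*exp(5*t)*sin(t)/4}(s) 3/(4*((s - 5)^2 + 1))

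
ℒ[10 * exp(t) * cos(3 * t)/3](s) 10 * (s - 1)/(3 * ((s - 1)^2 + 9))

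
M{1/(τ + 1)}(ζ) pi*csc(pi*ζ)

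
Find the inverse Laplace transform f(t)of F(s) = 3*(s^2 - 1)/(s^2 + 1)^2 3*t*cos(t)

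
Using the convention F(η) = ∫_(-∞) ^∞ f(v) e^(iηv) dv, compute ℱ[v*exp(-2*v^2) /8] sqrt(2)*I*sqrt(pi)*η*exp(-η^2/8) /64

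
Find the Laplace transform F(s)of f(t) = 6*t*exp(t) 6/(s - 1)^2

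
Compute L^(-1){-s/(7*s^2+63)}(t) -cos(3*t)/7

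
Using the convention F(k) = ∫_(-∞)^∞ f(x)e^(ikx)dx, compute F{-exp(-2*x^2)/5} -sqrt(2)*sqrt(pi)*exp(-k^2/8)/10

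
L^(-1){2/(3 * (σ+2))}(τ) 2 * exp(-2 * τ)/3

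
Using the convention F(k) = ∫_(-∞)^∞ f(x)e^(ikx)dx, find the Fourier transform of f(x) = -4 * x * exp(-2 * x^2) -sqrt(2) * I * sqrt(pi) * k * exp(-k^2/8)/2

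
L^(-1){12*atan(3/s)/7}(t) 12*sin(3*t)/(7*t)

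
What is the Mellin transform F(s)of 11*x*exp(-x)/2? 11*gamma(s + 1)/2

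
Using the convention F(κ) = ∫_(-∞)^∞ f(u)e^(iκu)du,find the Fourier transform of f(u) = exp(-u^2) sqrt(pi)*exp(-κ^2/4)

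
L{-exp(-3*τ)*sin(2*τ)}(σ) -2/((σ + 3)^2 + 4)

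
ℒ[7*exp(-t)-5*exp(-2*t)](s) 7/(s + 1)-5/(s + 2)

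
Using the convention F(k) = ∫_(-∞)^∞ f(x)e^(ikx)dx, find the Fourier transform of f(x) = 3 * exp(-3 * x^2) sqrt(3) * sqrt(pi) * exp(-k^2/12)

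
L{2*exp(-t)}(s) 2/(s + 1)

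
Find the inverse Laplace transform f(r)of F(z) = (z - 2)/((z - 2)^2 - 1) exp(2*r)*cosh(r)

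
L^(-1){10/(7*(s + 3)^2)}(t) 10*t*exp(-3*t)/7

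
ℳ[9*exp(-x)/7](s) 9*gamma(s)/7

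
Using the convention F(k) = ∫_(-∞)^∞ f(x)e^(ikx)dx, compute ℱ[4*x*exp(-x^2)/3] 2*I*sqrt(pi)*k*exp(-k^2/4)/3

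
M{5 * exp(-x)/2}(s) 5 * gamma(s)/2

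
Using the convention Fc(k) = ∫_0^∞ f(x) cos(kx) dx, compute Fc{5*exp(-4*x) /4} 5/(k^2 + 16) 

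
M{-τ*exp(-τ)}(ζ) -gamma(ζ+1)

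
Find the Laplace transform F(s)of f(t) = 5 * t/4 5/(4 * s^2)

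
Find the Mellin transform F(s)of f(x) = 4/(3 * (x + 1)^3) 2 * pi * (s - 2) * (s - 1)/(3 * sin(pi * s))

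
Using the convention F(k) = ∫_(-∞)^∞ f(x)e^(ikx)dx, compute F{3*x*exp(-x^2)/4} 3*I*sqrt(pi)*k*exp(-k^2/4)/8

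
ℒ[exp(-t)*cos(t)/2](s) (s + 1)/(2*((s + 1)^2 + 1))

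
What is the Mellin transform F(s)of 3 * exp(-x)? 3 * gamma(s)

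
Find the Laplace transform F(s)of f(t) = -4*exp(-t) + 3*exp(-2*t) 3/(s + 2)-4/(s + 1)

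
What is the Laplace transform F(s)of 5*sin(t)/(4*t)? 5*atan(1/s)/4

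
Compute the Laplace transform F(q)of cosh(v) q/(q^2 - 1)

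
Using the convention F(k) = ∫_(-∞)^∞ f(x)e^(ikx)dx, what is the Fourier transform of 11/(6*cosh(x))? 11*pi/(6*cosh(pi*k/2))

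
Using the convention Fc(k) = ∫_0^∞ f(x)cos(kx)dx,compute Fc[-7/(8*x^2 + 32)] -7*pi*exp(-2*k)/32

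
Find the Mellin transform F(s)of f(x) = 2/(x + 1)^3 gamma(s)*gamma(3 - s)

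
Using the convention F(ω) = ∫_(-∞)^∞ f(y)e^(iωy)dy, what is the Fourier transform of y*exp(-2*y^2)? sqrt(2)*I*sqrt(pi)*ω*exp(-ω^2/8)/8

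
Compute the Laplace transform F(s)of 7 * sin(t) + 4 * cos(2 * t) 7/(s^2 + 1) + 4 * s/(s^2 + 4)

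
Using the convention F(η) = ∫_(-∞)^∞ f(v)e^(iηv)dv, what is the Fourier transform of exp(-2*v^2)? sqrt(2)*sqrt(pi)*exp(-η^2/8)/2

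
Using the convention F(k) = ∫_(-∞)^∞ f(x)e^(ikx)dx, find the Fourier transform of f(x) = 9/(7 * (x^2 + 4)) 9 * pi * exp(-2 * Abs(k))/14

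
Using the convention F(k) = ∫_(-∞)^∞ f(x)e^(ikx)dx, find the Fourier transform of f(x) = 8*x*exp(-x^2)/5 4*I*sqrt(pi)*k*exp(-k^2/4)/5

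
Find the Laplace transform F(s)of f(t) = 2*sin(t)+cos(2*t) 2/(s^2+1)+s/(s^2+4)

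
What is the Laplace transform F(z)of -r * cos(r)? (1 - z^2)/(z^2 + 1)^2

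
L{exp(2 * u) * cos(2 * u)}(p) (p - 2)/((p - 2)^2 + 4)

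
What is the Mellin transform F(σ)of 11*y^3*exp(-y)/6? 11*gamma(σ + 3)/6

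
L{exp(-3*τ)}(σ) 1/(σ + 3)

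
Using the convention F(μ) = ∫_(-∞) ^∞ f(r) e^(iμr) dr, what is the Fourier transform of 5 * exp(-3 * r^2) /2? 5 * sqrt(3) * sqrt(pi) * exp(-μ^2/12) /6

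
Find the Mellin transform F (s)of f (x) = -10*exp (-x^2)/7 -5*gamma (s/2)/7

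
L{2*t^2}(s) 4/s^3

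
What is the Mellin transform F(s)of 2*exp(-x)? 2*gamma(s)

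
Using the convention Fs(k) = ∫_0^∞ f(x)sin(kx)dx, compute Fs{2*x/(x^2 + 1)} pi*exp(-k)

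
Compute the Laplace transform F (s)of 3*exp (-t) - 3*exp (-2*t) 3/ (s + 1) - 3/ (s + 2)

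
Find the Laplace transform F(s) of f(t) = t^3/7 6/(7 * s^4) 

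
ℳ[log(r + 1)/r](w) -pi*csc(pi*w)/(w - 1)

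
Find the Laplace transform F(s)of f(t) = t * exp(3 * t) (s - 3)^(-2)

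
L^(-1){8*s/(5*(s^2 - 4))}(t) 8*cosh(2*t)/5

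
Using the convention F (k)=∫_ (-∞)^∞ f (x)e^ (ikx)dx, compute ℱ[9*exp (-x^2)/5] 9*sqrt (pi)*exp (-k^2/4)/5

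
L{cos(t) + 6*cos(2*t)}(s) 6*s/(s^2 + 4) + s/(s^2 + 1)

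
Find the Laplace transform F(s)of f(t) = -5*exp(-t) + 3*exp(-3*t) 3/(s + 3) - 5/(s + 1)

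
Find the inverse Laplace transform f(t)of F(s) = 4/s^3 2*t^2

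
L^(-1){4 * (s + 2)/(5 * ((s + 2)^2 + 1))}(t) 4 * exp(-2 * t) * cos(t)/5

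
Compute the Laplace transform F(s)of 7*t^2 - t 14/s^3-1/s^2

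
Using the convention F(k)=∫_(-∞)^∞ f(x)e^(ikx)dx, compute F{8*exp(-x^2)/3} 8*sqrt(pi)*exp(-k^2/4)/3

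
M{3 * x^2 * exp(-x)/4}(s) 3 * gamma(s+2)/4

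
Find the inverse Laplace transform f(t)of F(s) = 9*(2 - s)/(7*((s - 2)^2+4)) -9*exp(2*t)*cos(2*t)/7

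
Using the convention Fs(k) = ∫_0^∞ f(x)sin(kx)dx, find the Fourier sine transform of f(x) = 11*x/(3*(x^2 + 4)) 11*pi*exp(-2*k)/6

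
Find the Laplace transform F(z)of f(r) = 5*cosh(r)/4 5*z/(4*(z^2 - 1))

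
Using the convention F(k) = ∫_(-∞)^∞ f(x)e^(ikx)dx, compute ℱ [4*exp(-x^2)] 4*sqrt(pi)*exp(-k^2/4)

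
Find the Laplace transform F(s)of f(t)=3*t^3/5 18/(5*s^4)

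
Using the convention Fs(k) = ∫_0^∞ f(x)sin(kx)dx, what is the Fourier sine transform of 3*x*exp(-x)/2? 3*k/(k^2 + 1)^2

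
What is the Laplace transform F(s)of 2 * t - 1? 2/s^2 - 1/s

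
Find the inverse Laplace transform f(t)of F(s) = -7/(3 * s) -7/3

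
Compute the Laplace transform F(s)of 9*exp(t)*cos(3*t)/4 9*(s - 1)/(4*((s - 1)^2 + 9))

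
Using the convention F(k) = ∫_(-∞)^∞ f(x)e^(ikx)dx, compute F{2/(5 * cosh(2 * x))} pi/(5 * cosh(pi * k/4))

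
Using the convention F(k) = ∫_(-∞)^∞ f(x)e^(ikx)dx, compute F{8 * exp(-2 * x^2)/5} 4 * sqrt(2) * sqrt(pi) * exp(-k^2/8)/5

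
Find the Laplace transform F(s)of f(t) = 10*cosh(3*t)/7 10*s/(7*(s^2 - 9))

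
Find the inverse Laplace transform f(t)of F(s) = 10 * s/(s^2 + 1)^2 5 * t * sin(t)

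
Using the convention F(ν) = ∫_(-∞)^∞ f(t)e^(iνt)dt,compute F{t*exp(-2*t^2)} sqrt(2)*I*sqrt(pi)*ν*exp(-ν^2/8)/8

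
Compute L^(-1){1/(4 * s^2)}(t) t/4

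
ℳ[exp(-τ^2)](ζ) gamma(ζ/2)/2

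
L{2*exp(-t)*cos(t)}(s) 2*(s + 1)/((s + 1)^2 + 1)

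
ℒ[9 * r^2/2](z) 9/z^3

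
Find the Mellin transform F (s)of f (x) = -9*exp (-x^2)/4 -9*gamma (s/2)/8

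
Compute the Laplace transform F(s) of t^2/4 1/(2*s^3) 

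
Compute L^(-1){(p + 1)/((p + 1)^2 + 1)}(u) exp(-u)*cos(u)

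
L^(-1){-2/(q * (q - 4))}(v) -exp(2 * v) * sinh(2 * v)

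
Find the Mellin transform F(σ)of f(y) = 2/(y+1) 2*pi*csc(pi*σ)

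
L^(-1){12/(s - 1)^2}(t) 12*t*exp(t)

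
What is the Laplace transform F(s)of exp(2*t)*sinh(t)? 1/((s - 2)^2 - 1)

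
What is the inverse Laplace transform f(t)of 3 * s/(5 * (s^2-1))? 3 * cosh(t)/5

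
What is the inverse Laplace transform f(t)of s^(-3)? t^2/2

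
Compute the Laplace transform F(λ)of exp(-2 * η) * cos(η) (λ + 2)/((λ + 2)^2 + 1)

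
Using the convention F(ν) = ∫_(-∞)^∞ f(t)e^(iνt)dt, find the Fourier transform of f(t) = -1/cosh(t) -pi/cosh(pi*ν/2)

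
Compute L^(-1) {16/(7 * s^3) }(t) 8 * t^2/7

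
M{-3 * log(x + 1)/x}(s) 3 * pi * csc(pi * s)/(s - 1)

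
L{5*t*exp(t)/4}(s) 5/(4*(s - 1)^2)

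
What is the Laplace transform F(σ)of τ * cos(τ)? (σ^2-1)/(σ^2+1)^2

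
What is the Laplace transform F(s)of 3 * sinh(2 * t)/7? 6/(7 * (s^2 - 4))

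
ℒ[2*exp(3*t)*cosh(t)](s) 2*(s - 3)/((s - 3)^2 - 1)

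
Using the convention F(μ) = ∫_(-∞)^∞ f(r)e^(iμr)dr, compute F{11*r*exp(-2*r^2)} 11*sqrt(2)*I*sqrt(pi)*μ*exp(-μ^2/8)/8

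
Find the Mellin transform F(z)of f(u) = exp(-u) gamma(z)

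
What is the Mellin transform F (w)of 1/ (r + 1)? pi*csc (pi*w)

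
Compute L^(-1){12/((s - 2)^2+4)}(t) 6*exp(2*t)*sin(2*t)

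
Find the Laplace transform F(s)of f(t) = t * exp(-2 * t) (s+2)^(-2)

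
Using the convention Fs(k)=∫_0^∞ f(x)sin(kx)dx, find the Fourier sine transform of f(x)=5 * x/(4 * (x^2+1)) 5 * pi * exp(-k)/8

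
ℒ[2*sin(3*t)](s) 6/(s^2+9)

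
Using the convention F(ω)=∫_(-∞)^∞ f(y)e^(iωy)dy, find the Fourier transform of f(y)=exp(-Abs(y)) 2/(ω^2 + 1)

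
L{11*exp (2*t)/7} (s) 11/ (7*(s - 2))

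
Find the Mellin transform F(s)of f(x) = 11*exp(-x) 11*gamma(s)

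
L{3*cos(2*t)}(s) 3*s/(s^2 + 4)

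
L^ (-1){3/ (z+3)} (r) 3*exp (-3*r)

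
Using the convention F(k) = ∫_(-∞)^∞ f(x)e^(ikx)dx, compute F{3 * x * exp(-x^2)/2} 3 * I * sqrt(pi) * k * exp(-k^2/4)/4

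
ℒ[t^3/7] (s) 6/(7 * s^4)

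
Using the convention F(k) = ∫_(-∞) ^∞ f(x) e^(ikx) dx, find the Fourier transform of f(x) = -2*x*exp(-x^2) -I*sqrt(pi)*k*exp(-k^2/4) 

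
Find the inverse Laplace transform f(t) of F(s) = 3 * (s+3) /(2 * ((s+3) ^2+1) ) 3 * exp(-3 * t) * cos(t) /2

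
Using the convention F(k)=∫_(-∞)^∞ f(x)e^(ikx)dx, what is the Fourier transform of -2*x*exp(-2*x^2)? -sqrt(2)*I*sqrt(pi)*k*exp(-k^2/8)/4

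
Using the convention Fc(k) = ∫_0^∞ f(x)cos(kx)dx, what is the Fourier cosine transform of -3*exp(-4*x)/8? -3/(2*k^2 + 32)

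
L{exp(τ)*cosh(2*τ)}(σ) (σ - 1)/((σ - 1)^2 - 4)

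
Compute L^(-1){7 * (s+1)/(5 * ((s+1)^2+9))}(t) 7 * exp(-t) * cos(3 * t)/5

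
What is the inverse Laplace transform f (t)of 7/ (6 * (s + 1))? 7 * exp (-t)/6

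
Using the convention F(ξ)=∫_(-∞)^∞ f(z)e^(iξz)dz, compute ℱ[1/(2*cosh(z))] pi/(2*cosh(pi*ξ/2))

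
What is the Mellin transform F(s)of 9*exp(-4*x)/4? 9*gamma(s)/(4*2^(2*s))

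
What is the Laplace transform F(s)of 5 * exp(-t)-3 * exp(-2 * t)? 5/(s+1)-3/(s+2)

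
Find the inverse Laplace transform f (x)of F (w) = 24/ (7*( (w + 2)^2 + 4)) 12*exp (-2*x)*sin (2*x)/7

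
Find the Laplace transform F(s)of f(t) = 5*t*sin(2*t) 20*s/(s^2 + 4)^2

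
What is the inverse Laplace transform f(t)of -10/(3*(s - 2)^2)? -10*t*exp(2*t)/3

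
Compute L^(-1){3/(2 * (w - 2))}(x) 3 * exp(2 * x)/2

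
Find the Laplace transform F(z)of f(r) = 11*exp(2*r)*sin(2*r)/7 22/(7*((z - 2)^2 + 4))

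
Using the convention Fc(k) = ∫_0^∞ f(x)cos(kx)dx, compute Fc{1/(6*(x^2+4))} pi*exp(-2*k)/24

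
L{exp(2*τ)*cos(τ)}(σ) (σ - 2)/((σ - 2)^2 + 1)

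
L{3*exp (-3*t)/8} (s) 3/ (8*(s+3))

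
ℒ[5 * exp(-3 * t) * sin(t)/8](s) 5/(8 * ((s + 3)^2 + 1))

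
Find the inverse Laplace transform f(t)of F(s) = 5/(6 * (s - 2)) 5 * exp(2 * t)/6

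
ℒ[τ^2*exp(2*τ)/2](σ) (σ - 2)^(-3)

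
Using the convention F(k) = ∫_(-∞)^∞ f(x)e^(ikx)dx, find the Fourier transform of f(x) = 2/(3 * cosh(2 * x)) pi/(3 * cosh(pi * k/4))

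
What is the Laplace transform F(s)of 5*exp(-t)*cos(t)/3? 5*(s + 1)/(3*((s + 1)^2 + 1))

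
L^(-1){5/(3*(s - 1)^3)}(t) 5*t^2*exp(t)/6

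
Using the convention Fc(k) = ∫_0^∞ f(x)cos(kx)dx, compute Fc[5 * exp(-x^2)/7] 5 * sqrt(pi) * exp(-k^2/4)/14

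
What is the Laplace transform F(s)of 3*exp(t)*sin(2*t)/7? 6/(7*((s - 1)^2+4))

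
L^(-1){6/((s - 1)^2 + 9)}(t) 2 * exp(t) * sin(3 * t)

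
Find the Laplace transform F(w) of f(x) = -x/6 -1/(6*w^2) 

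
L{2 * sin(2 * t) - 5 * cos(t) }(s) 4/(s^2+4) - 5 * s/(s^2+1) 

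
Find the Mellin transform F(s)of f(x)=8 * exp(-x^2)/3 4 * gamma(s/2)/3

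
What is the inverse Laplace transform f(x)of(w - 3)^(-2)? x*exp(3*x)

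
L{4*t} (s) 4/s^2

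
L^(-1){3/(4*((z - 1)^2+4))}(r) 3*exp(r)*sin(2*r)/8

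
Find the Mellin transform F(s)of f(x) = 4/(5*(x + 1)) 4*pi*csc(pi*s)/5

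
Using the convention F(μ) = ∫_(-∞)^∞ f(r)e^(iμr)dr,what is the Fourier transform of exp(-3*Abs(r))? 6/(μ^2 + 9)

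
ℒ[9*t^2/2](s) 9/s^3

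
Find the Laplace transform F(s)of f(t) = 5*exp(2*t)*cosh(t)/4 5*(s - 2)/(4*((s - 2)^2-1))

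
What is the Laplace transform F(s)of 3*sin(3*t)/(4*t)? 3*atan(3/s)/4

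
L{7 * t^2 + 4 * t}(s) 14/s^3 + 4/s^2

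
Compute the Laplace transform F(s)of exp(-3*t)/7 1/(7*(s + 3))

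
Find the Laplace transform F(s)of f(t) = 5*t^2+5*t 10/s^3+5/s^2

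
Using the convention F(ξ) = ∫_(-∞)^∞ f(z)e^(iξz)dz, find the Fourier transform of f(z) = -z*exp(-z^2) -I*sqrt(pi)*ξ*exp(-ξ^2/4)/2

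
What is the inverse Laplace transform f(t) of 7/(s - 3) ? 7*exp(3*t) 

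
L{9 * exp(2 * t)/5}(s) 9/(5 * (s - 2))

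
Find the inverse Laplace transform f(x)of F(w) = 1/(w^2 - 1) sinh(x)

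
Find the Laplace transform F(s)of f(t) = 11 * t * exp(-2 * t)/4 11/(4 * (s + 2)^2)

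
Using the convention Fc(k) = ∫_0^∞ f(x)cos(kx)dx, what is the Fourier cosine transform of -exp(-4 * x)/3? -4/(3 * k^2 + 48)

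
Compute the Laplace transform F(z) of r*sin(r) 2*z/(z^2 + 1) ^2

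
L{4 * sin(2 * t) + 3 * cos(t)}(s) 3 * s/(s^2 + 1) + 8/(s^2 + 4)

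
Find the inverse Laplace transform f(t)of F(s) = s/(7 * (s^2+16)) cos(4 * t)/7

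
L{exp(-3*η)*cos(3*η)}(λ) (λ + 3)/((λ + 3)^2 + 9)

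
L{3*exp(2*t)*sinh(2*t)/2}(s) 3/(s*(s - 4))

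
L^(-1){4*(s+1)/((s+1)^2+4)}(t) 4*exp(-t)*cos(2*t)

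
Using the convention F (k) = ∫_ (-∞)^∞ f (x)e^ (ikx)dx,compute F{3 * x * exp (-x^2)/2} 3 * I * sqrt (pi) * k * exp (-k^2/4)/4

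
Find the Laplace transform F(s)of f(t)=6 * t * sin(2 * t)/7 24 * s/(7 * (s^2 + 4)^2)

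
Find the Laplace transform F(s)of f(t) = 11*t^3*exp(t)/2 33/(s - 1)^4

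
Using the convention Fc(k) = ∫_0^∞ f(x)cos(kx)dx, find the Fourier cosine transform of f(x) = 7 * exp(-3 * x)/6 7/(2 * (k^2 + 9))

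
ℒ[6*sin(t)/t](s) 6*atan(1/s)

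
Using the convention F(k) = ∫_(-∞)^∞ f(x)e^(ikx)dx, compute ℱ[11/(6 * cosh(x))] 11 * pi/(6 * cosh(pi * k/2))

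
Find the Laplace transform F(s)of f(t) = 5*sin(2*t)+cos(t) 10/(s^2+4)+s/(s^2+1)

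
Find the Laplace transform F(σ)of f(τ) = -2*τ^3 -12/σ^4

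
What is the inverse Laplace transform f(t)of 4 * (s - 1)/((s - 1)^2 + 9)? 4 * exp(t) * cos(3 * t)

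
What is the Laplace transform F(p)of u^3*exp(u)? 6/(p - 1)^4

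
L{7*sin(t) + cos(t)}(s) 7/(s^2 + 1) + s/(s^2 + 1)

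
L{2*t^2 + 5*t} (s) 5/s^2 + 4/s^3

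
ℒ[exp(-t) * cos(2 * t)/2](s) (s + 1)/(2 * ((s + 1)^2 + 4))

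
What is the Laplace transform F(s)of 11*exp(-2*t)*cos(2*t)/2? 11*(s + 2)/(2*((s + 2)^2 + 4))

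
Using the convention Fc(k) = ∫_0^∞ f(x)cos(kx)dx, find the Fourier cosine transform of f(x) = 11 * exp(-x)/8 11/(8 * (k^2 + 1))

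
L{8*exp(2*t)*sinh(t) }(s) 8/((s - 2) ^2 - 1) 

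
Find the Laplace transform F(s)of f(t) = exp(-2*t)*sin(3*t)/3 1/((s+2)^2+9)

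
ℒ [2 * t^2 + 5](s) 5/s + 4/s^3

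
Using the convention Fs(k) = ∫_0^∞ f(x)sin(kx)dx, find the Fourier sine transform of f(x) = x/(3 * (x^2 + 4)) pi * exp(-2 * k)/6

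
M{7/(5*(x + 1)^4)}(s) 7*gamma(s)*gamma(4 - s)/30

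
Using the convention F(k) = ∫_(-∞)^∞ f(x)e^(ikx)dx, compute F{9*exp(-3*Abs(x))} 54/(k^2 + 9)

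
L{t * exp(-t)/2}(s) 1/(2 * (s + 1)^2)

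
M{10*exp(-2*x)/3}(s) 10*gamma(s)/(3*2^s)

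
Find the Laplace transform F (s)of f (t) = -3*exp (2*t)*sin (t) -3/ ( (s - 2)^2+1)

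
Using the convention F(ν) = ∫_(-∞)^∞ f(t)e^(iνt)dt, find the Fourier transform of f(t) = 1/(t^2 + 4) pi * exp(-2 * Abs(ν))/2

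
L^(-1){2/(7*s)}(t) 2/7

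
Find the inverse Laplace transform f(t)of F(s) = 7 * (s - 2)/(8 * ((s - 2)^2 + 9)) 7 * exp(2 * t) * cos(3 * t)/8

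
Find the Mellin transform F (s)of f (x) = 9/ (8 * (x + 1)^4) 3 * gamma (s) * gamma (4 - s)/16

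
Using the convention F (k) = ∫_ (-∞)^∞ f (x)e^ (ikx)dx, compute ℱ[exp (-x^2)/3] sqrt (pi)*exp (-k^2/4)/3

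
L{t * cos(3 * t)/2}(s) (s^2 - 9)/(2 * (s^2+9)^2)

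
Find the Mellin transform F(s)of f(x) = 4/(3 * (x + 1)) 4 * pi * csc(pi * s)/3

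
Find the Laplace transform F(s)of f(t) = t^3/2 3/s^4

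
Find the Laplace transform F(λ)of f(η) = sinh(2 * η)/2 1/(λ^2 - 4)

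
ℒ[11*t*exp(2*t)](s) 11/(s - 2)^2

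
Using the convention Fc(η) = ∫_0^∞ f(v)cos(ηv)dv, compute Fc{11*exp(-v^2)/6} 11*sqrt(pi)*exp(-η^2/4)/12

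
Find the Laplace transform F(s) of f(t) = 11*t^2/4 11/(2*s^3) 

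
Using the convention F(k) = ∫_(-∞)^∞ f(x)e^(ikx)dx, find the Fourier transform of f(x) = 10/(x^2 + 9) 10 * pi * exp(-3 * Abs(k))/3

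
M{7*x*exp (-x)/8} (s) 7*gamma (s + 1)/8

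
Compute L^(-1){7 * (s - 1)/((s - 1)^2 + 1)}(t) 7 * exp(t) * cos(t)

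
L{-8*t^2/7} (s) -16/ (7*s^3)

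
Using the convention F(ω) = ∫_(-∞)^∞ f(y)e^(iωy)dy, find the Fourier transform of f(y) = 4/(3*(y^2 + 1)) 4*pi*exp(-Abs(ω))/3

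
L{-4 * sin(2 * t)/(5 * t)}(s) -4 * atan(2/s)/5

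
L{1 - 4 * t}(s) 1/s - 4/s^2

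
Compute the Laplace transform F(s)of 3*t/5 3/(5*s^2)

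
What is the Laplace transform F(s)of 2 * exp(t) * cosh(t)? 2 * (s - 1)/(s * (s - 2))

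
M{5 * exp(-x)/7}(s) 5 * gamma(s)/7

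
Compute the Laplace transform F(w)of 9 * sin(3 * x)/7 27/(7 * (w^2+9))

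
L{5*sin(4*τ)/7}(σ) 20/(7*(σ^2 + 16))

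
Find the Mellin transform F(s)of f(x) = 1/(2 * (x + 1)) pi * csc(pi * s)/2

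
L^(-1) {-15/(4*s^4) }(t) -5*t^3/8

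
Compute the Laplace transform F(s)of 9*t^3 54/s^4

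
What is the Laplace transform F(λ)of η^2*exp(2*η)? 2/(λ - 2)^3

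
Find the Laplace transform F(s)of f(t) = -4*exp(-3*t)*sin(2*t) -8/((s + 3)^2 + 4)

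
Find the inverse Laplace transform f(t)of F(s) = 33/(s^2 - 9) 11*sinh(3*t)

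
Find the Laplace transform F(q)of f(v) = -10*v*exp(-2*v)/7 -10/(7*(q + 2)^2)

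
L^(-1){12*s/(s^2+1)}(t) 12*cos(t)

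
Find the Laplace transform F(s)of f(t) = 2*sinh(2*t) 4/(s^2 - 4)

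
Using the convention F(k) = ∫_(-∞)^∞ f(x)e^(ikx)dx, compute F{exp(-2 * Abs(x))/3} 4/(3 * (k^2 + 4))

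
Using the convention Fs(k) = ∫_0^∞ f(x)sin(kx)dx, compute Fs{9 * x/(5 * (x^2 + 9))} 9 * pi * exp(-3 * k)/10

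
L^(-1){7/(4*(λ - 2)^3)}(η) 7*η^2*exp(2*η)/8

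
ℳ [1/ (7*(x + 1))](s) pi*csc (pi*s)/7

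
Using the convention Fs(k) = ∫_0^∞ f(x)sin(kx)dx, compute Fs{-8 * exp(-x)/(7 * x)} -8 * atan(k)/7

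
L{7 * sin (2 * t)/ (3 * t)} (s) 7 * atan (2/s)/3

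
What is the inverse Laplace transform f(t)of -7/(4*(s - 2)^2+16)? -7*exp(2*t)*sin(2*t)/8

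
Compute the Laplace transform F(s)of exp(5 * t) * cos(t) (s - 5)/((s - 5)^2 + 1)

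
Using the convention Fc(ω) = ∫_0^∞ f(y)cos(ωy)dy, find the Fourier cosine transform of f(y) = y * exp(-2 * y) (4 - ω^2)/(ω^2 + 4)^2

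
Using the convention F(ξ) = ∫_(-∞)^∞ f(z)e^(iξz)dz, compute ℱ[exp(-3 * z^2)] sqrt(3) * sqrt(pi) * exp(-ξ^2/12)/3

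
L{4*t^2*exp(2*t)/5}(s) 8/(5*(s - 2)^3)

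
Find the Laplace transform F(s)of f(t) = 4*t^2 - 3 8/s^3 - 3/s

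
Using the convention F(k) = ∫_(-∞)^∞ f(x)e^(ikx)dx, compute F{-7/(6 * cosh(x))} -7 * pi/(6 * cosh(pi * k/2))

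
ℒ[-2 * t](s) -2/s^2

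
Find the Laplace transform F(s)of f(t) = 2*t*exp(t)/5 2/(5*(s - 1)^2)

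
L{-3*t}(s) -3/s^2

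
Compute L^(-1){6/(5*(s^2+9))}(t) 2*sin(3*t)/5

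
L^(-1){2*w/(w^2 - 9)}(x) 2*cosh(3*x)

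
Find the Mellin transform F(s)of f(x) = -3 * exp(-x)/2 -3 * gamma(s)/2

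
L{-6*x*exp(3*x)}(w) -6/(w - 3)^2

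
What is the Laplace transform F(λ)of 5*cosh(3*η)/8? 5*λ/(8*(λ^2 - 9))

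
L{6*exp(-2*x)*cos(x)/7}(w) 6*(w+2)/(7*((w+2)^2+1))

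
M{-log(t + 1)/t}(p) pi*csc(pi*p)/(p - 1)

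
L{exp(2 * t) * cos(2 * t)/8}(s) (s - 2)/(8 * ((s - 2)^2 + 4))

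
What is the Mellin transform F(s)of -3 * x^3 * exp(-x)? -3 * gamma(s + 3)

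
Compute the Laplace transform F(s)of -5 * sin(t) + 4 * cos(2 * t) 4 * s/(s^2 + 4)-5/(s^2 + 1)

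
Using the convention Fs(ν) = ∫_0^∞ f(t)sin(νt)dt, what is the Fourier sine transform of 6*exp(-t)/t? 6*atan(ν)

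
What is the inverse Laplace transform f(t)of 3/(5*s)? 3/5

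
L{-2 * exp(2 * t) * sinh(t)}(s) -2/((s - 2)^2 - 1)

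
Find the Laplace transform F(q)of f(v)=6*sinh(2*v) 12/(q^2 - 4)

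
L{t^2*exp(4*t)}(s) 2/(s - 4)^3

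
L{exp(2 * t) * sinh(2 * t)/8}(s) 1/(4 * s * (s - 4))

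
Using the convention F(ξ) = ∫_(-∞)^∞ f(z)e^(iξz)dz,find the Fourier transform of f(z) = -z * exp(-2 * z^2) -sqrt(2) * I * sqrt(pi) * ξ * exp(-ξ^2/8)/8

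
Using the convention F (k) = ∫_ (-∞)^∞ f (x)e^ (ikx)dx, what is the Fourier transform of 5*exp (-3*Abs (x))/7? 30/ (7*(k^2 + 9))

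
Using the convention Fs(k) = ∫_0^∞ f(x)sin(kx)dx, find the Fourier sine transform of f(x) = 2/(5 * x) pi/5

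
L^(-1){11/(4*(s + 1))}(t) 11*exp(-t)/4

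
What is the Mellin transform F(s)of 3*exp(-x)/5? 3*gamma(s)/5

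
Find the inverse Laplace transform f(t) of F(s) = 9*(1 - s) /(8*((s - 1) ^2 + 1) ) -9*exp(t)*cos(t) /8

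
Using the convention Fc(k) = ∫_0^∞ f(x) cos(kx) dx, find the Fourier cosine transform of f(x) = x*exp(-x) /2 (1 - k^2) /(2*(k^2 + 1) ^2) 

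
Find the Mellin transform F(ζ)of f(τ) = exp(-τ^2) gamma(ζ/2)/2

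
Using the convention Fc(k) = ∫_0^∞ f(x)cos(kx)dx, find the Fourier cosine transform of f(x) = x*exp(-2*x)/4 (4 - k^2)/(4*(k^2 + 4)^2)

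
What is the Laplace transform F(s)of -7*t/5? -7/(5*s^2)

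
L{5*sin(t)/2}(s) 5/(2*(s^2+1))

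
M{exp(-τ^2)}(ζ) gamma(ζ/2)/2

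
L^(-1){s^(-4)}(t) t^3/6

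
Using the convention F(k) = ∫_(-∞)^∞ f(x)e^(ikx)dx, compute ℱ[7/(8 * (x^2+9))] 7 * pi * exp(-3 * Abs(k))/24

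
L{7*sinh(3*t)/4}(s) 21/(4*(s^2-9))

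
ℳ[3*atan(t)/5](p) -3*pi*sec(pi*p/2)/(10*p)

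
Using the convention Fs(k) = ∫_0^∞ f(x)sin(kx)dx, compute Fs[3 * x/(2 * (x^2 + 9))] 3 * pi * exp(-3 * k)/4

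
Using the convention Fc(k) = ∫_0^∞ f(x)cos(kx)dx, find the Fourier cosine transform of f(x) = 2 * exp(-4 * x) 8/(k^2 + 16)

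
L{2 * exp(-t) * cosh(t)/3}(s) 2 * (s + 1)/(3 * s * (s + 2))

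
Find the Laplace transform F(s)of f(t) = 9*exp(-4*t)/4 9/(4*(s + 4))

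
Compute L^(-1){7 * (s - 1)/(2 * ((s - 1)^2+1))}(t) 7 * exp(t) * cos(t)/2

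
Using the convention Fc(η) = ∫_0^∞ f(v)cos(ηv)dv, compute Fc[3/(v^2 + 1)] 3 * pi * exp(-η)/2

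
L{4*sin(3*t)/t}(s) 4*atan(3/s)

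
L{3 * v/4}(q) 3/(4 * q^2)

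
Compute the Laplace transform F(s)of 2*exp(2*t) 2/(s - 2)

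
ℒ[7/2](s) 7/(2 * s)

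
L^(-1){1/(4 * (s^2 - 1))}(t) sinh(t)/4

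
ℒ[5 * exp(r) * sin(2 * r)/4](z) 5/(2 * ((z - 1)^2+4))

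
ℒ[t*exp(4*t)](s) (s - 4)^(-2)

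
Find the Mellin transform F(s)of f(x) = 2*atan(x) -pi*sec(pi*s/2)/s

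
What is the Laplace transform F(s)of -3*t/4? -3/(4*s^2)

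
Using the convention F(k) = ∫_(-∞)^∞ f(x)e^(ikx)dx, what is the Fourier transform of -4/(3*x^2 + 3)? -4*pi*exp(-Abs(k))/3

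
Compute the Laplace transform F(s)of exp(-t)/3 1/(3 * (s + 1))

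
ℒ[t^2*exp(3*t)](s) 2/(s - 3)^3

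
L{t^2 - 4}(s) 2/s^3 - 4/s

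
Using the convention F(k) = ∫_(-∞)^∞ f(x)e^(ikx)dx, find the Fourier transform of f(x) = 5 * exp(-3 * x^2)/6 5 * sqrt(3) * sqrt(pi) * exp(-k^2/12)/18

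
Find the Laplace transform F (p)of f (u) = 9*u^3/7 54/ (7*p^4)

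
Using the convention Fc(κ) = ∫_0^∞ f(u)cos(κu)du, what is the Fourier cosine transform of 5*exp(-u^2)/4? 5*sqrt(pi)*exp(-κ^2/4)/8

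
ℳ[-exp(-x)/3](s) -gamma(s)/3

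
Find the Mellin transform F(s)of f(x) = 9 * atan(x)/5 -9 * pi * sec(pi * s/2)/(10 * s)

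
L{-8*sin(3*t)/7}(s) -24/(7*s^2 + 63)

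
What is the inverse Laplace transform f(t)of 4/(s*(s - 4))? 2*exp(2*t)*sinh(2*t)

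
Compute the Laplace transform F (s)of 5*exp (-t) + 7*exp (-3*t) 7/ (s + 3) + 5/ (s + 1)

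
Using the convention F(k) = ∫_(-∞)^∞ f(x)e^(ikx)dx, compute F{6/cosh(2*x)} 3*pi/cosh(pi*k/4)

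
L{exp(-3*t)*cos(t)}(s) (s + 3)/((s + 3)^2 + 1)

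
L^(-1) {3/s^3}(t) 3*t^2/2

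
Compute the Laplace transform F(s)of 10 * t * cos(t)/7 10 * (s^2 - 1)/(7 * (s^2+1)^2)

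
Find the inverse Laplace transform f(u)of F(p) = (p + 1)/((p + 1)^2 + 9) exp(-u) * cos(3 * u)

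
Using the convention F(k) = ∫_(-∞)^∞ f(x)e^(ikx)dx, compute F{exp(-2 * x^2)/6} sqrt(2) * sqrt(pi) * exp(-k^2/8)/12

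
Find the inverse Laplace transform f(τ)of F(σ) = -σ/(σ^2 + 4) -cos(2*τ)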